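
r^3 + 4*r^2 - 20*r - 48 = (r - 4)*(r + 2)*(r + 6)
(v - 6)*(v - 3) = v^2 - 9*v + 18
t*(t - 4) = t^2 - 4*t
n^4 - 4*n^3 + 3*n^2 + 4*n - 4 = (n - 2)^2*(n - 1)*(n + 1)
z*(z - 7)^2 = z^3 - 14*z^2 + 49*z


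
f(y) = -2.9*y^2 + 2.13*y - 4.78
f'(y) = 2.13 - 5.8*y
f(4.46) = -52.97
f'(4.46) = -23.74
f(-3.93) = -57.94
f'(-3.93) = 24.92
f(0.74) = -4.79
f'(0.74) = -2.16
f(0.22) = -4.45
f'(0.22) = 0.85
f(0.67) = -4.65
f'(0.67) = -1.76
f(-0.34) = -5.84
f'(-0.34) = 4.10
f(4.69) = -58.58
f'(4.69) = -25.07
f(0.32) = -4.40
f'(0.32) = 0.27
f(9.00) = -220.51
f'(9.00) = -50.07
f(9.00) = -220.51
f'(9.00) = -50.07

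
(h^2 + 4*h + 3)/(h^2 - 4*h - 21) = (h + 1)/(h - 7)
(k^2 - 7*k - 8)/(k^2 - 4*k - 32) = (k + 1)/(k + 4)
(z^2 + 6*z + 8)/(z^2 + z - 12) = (z + 2)/(z - 3)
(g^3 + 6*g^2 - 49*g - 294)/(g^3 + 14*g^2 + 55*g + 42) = (g - 7)/(g + 1)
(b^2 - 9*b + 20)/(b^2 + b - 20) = (b - 5)/(b + 5)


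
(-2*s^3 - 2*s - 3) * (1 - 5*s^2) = 10*s^5 + 8*s^3 + 15*s^2 - 2*s - 3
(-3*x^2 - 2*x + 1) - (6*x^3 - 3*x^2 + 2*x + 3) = -6*x^3 - 4*x - 2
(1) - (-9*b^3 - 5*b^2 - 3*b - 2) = 9*b^3 + 5*b^2 + 3*b + 3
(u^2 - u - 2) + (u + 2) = u^2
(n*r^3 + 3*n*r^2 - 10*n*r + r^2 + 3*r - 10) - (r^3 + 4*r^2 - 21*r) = n*r^3 + 3*n*r^2 - 10*n*r - r^3 - 3*r^2 + 24*r - 10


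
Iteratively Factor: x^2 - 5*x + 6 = (x - 3)*(x - 2)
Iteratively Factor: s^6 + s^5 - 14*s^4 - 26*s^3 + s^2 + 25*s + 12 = (s + 1)*(s^5 - 14*s^3 - 12*s^2 + 13*s + 12) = (s + 1)^2*(s^4 - s^3 - 13*s^2 + s + 12) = (s - 4)*(s + 1)^2*(s^3 + 3*s^2 - s - 3) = (s - 4)*(s + 1)^3*(s^2 + 2*s - 3) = (s - 4)*(s + 1)^3*(s + 3)*(s - 1)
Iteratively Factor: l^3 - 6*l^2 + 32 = (l - 4)*(l^2 - 2*l - 8) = (l - 4)*(l + 2)*(l - 4)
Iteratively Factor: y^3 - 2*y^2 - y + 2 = (y + 1)*(y^2 - 3*y + 2) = (y - 1)*(y + 1)*(y - 2)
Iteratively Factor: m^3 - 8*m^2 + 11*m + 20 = (m - 5)*(m^2 - 3*m - 4) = (m - 5)*(m - 4)*(m + 1)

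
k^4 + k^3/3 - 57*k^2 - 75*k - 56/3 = (k - 8)*(k + 1/3)*(k + 1)*(k + 7)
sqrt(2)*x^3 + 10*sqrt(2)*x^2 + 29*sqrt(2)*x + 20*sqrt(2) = (x + 4)*(x + 5)*(sqrt(2)*x + sqrt(2))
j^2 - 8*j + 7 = (j - 7)*(j - 1)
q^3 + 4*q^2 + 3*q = q*(q + 1)*(q + 3)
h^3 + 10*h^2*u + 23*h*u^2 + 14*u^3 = (h + u)*(h + 2*u)*(h + 7*u)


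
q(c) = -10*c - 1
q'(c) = -10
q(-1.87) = 17.70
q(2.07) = -21.70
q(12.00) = -121.00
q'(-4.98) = -10.00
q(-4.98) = 48.80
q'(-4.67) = -10.00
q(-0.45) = 3.50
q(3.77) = -38.70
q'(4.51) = -10.00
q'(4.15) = -10.00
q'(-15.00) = -10.00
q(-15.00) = 149.00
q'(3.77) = -10.00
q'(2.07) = -10.00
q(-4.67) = 45.70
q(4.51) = -46.10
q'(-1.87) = -10.00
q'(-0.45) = -10.00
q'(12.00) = -10.00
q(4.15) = -42.50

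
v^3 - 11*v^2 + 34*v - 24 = (v - 6)*(v - 4)*(v - 1)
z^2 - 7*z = z*(z - 7)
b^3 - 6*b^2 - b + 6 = (b - 6)*(b - 1)*(b + 1)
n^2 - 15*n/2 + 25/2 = (n - 5)*(n - 5/2)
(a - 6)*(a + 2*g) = a^2 + 2*a*g - 6*a - 12*g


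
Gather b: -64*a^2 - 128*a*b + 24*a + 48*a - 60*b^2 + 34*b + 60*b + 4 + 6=-64*a^2 + 72*a - 60*b^2 + b*(94 - 128*a) + 10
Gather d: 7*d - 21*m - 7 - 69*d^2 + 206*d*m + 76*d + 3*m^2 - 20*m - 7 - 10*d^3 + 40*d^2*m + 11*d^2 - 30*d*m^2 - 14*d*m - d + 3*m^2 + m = -10*d^3 + d^2*(40*m - 58) + d*(-30*m^2 + 192*m + 82) + 6*m^2 - 40*m - 14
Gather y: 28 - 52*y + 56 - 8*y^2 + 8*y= -8*y^2 - 44*y + 84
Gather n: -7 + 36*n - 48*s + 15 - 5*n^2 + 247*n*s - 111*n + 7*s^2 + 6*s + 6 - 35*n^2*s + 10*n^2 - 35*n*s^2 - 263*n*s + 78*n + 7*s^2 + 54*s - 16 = n^2*(5 - 35*s) + n*(-35*s^2 - 16*s + 3) + 14*s^2 + 12*s - 2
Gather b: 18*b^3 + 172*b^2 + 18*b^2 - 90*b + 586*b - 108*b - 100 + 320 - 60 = 18*b^3 + 190*b^2 + 388*b + 160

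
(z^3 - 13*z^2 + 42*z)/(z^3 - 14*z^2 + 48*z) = (z - 7)/(z - 8)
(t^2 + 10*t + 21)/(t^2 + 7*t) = (t + 3)/t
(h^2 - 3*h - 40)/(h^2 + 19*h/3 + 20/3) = 3*(h - 8)/(3*h + 4)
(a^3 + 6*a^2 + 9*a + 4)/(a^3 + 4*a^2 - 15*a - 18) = (a^2 + 5*a + 4)/(a^2 + 3*a - 18)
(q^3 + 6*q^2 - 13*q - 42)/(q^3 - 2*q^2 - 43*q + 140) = (q^2 - q - 6)/(q^2 - 9*q + 20)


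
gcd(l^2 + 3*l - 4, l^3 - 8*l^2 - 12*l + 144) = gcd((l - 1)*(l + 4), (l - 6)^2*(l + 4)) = l + 4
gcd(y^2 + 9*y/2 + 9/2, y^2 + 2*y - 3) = y + 3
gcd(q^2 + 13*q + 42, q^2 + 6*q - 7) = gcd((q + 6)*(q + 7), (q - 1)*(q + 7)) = q + 7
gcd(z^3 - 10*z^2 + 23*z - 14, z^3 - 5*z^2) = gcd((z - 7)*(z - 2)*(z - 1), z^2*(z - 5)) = 1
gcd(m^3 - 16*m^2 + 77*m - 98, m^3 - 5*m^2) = 1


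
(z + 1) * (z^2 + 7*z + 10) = z^3 + 8*z^2 + 17*z + 10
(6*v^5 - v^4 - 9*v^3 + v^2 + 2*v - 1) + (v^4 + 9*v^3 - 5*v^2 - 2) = 6*v^5 - 4*v^2 + 2*v - 3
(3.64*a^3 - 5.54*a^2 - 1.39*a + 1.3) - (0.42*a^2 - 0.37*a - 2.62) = 3.64*a^3 - 5.96*a^2 - 1.02*a + 3.92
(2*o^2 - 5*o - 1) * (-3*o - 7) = -6*o^3 + o^2 + 38*o + 7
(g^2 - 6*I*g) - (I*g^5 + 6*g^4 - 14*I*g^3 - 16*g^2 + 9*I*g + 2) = -I*g^5 - 6*g^4 + 14*I*g^3 + 17*g^2 - 15*I*g - 2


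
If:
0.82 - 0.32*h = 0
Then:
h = 2.56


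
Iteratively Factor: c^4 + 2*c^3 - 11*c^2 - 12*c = (c - 3)*(c^3 + 5*c^2 + 4*c) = (c - 3)*(c + 4)*(c^2 + c) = (c - 3)*(c + 1)*(c + 4)*(c)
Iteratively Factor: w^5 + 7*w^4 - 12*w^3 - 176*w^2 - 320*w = (w + 4)*(w^4 + 3*w^3 - 24*w^2 - 80*w) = (w + 4)^2*(w^3 - w^2 - 20*w) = (w - 5)*(w + 4)^2*(w^2 + 4*w) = (w - 5)*(w + 4)^3*(w)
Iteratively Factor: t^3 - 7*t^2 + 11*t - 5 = (t - 1)*(t^2 - 6*t + 5) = (t - 1)^2*(t - 5)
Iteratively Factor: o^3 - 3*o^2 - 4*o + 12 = (o - 3)*(o^2 - 4) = (o - 3)*(o - 2)*(o + 2)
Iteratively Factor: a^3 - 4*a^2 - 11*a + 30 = (a - 2)*(a^2 - 2*a - 15) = (a - 2)*(a + 3)*(a - 5)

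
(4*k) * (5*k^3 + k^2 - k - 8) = 20*k^4 + 4*k^3 - 4*k^2 - 32*k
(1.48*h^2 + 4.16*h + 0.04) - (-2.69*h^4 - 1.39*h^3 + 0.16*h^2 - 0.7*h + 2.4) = 2.69*h^4 + 1.39*h^3 + 1.32*h^2 + 4.86*h - 2.36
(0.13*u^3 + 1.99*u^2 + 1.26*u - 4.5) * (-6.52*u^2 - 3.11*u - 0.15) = -0.8476*u^5 - 13.3791*u^4 - 14.4236*u^3 + 25.1229*u^2 + 13.806*u + 0.675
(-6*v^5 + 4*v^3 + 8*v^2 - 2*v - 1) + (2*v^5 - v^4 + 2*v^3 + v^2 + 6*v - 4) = -4*v^5 - v^4 + 6*v^3 + 9*v^2 + 4*v - 5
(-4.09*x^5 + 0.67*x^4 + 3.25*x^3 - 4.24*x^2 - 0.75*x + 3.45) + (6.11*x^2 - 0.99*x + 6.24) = -4.09*x^5 + 0.67*x^4 + 3.25*x^3 + 1.87*x^2 - 1.74*x + 9.69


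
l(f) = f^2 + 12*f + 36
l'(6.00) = 24.00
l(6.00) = 144.00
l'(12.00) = 36.00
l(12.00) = 324.00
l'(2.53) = 17.06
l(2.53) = 72.76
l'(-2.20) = 7.60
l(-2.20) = 14.44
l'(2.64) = 17.28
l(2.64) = 74.65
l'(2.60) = 17.20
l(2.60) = 73.96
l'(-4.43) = 3.14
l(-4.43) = 2.46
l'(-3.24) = 5.52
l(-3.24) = 7.62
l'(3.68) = 19.36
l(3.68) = 93.70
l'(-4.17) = 3.66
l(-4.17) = 3.35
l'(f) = 2*f + 12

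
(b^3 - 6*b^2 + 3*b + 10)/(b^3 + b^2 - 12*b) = (b^3 - 6*b^2 + 3*b + 10)/(b*(b^2 + b - 12))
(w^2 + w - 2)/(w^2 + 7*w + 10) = (w - 1)/(w + 5)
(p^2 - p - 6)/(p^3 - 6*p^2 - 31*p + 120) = (p + 2)/(p^2 - 3*p - 40)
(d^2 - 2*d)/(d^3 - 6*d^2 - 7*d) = (2 - d)/(-d^2 + 6*d + 7)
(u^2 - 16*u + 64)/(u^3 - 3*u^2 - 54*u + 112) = (u - 8)/(u^2 + 5*u - 14)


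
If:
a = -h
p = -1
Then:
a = -h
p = -1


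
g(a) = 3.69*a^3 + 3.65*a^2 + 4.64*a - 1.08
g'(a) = 11.07*a^2 + 7.3*a + 4.64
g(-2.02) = -25.97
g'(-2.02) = 35.06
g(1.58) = 29.92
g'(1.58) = 43.81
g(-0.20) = -1.89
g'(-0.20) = 3.62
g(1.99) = 51.69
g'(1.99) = 63.01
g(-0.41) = -2.62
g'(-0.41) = 3.51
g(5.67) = 815.20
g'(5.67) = 401.92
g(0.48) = 2.40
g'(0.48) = 10.69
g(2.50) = 90.99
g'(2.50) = 92.08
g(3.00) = 145.32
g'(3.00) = 126.17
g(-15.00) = -11703.18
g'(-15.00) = 2385.89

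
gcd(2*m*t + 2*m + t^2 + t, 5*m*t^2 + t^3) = 1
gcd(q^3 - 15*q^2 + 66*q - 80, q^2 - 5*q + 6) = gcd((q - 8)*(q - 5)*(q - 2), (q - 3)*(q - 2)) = q - 2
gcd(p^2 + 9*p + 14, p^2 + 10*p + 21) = p + 7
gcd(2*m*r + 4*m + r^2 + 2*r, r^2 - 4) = r + 2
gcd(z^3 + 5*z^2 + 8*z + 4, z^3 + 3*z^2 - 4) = z^2 + 4*z + 4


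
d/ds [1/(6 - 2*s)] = 1/(2*(s - 3)^2)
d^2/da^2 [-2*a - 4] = 0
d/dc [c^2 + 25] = 2*c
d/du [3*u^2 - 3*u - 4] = 6*u - 3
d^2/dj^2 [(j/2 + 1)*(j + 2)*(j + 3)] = 3*j + 7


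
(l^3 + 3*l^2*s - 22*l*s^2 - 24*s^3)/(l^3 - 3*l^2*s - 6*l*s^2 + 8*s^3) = (-l^2 - 7*l*s - 6*s^2)/(-l^2 - l*s + 2*s^2)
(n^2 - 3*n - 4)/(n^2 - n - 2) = (n - 4)/(n - 2)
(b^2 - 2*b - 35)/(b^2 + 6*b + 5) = (b - 7)/(b + 1)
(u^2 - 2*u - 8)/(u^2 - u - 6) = (u - 4)/(u - 3)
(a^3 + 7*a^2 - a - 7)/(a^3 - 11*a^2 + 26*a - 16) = (a^2 + 8*a + 7)/(a^2 - 10*a + 16)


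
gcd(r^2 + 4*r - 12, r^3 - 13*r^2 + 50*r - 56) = r - 2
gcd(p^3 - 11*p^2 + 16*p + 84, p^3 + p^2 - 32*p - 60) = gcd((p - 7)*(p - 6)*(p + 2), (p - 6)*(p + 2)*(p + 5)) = p^2 - 4*p - 12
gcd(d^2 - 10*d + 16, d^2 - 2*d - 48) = d - 8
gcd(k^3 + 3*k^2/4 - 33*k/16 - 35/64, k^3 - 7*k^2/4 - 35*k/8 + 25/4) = k - 5/4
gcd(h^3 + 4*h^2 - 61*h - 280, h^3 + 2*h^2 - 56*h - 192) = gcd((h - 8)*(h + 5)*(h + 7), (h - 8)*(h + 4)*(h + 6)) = h - 8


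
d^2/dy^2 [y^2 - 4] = 2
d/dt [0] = 0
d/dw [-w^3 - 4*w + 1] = -3*w^2 - 4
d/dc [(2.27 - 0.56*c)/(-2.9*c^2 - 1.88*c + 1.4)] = (-1.624*c^2 + 13.166*c + 3.4836)/(8.41*c^4 + 10.904*c^3 - 4.5856*c^2 - 5.264*c + 1.96)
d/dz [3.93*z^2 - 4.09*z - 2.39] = 7.86*z - 4.09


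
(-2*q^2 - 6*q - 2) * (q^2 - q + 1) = -2*q^4 - 4*q^3 + 2*q^2 - 4*q - 2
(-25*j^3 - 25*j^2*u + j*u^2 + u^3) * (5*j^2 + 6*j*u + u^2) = -125*j^5 - 275*j^4*u - 170*j^3*u^2 - 14*j^2*u^3 + 7*j*u^4 + u^5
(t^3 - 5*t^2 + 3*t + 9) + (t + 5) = t^3 - 5*t^2 + 4*t + 14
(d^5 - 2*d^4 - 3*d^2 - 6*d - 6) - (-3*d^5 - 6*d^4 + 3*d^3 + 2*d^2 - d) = 4*d^5 + 4*d^4 - 3*d^3 - 5*d^2 - 5*d - 6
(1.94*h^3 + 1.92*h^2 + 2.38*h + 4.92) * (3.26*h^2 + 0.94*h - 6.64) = 6.3244*h^5 + 8.0828*h^4 - 3.318*h^3 + 5.5276*h^2 - 11.1784*h - 32.6688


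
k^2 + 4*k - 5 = (k - 1)*(k + 5)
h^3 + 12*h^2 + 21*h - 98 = (h - 2)*(h + 7)^2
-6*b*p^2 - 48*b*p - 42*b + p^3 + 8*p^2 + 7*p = (-6*b + p)*(p + 1)*(p + 7)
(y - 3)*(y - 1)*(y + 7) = y^3 + 3*y^2 - 25*y + 21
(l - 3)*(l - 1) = l^2 - 4*l + 3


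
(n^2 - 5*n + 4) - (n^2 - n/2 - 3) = 7 - 9*n/2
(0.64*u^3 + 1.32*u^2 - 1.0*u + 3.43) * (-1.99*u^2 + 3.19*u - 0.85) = -1.2736*u^5 - 0.5852*u^4 + 5.6568*u^3 - 11.1377*u^2 + 11.7917*u - 2.9155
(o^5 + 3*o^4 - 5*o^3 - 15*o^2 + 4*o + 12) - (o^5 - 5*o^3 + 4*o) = 3*o^4 - 15*o^2 + 12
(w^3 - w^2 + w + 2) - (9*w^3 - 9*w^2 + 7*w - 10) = -8*w^3 + 8*w^2 - 6*w + 12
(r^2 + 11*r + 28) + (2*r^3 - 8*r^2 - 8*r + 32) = 2*r^3 - 7*r^2 + 3*r + 60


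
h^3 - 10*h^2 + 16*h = h*(h - 8)*(h - 2)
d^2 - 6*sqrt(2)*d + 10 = (d - 5*sqrt(2))*(d - sqrt(2))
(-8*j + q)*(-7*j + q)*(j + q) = 56*j^3 + 41*j^2*q - 14*j*q^2 + q^3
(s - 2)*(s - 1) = s^2 - 3*s + 2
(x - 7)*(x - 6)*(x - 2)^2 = x^4 - 17*x^3 + 98*x^2 - 220*x + 168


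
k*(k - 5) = k^2 - 5*k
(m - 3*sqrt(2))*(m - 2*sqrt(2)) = m^2 - 5*sqrt(2)*m + 12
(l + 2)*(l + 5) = l^2 + 7*l + 10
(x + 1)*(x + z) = x^2 + x*z + x + z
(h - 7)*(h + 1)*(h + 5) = h^3 - h^2 - 37*h - 35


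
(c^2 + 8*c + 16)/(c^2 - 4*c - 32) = (c + 4)/(c - 8)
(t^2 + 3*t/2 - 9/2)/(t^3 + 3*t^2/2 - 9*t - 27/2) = (2*t - 3)/(2*t^2 - 3*t - 9)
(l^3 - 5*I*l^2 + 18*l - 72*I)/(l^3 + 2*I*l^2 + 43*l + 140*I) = (l^2 - 9*I*l - 18)/(l^2 - 2*I*l + 35)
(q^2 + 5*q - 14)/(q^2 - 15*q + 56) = (q^2 + 5*q - 14)/(q^2 - 15*q + 56)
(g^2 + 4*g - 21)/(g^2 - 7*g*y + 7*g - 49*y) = (3 - g)/(-g + 7*y)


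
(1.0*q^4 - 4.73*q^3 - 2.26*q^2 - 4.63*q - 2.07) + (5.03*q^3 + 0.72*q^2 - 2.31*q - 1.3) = 1.0*q^4 + 0.3*q^3 - 1.54*q^2 - 6.94*q - 3.37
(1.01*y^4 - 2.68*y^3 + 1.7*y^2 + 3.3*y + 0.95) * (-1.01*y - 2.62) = -1.0201*y^5 + 0.0606*y^4 + 5.3046*y^3 - 7.787*y^2 - 9.6055*y - 2.489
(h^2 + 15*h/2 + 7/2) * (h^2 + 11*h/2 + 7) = h^4 + 13*h^3 + 207*h^2/4 + 287*h/4 + 49/2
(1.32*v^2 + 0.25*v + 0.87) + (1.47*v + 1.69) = 1.32*v^2 + 1.72*v + 2.56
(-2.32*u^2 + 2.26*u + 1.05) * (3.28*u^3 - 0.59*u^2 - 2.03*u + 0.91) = -7.6096*u^5 + 8.7816*u^4 + 6.8202*u^3 - 7.3185*u^2 - 0.0749*u + 0.9555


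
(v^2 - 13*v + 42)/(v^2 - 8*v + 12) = (v - 7)/(v - 2)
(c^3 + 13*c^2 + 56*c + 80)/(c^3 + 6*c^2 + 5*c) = (c^2 + 8*c + 16)/(c*(c + 1))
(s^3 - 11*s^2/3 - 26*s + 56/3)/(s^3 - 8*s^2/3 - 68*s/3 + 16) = (s - 7)/(s - 6)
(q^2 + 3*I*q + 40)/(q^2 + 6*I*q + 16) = (q - 5*I)/(q - 2*I)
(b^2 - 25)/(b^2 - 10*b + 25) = (b + 5)/(b - 5)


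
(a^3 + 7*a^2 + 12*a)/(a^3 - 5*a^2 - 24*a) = (a + 4)/(a - 8)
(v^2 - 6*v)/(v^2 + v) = (v - 6)/(v + 1)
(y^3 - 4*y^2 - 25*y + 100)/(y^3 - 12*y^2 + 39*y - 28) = (y^2 - 25)/(y^2 - 8*y + 7)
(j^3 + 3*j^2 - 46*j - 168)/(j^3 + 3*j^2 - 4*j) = (j^2 - j - 42)/(j*(j - 1))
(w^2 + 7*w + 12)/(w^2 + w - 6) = (w + 4)/(w - 2)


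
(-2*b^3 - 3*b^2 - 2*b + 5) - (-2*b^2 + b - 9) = -2*b^3 - b^2 - 3*b + 14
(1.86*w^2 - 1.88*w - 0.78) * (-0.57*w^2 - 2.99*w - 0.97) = -1.0602*w^4 - 4.4898*w^3 + 4.2616*w^2 + 4.1558*w + 0.7566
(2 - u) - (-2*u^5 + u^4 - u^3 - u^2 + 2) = 2*u^5 - u^4 + u^3 + u^2 - u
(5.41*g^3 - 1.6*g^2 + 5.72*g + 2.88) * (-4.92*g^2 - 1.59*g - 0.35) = -26.6172*g^5 - 0.729900000000001*g^4 - 27.4919*g^3 - 22.7044*g^2 - 6.5812*g - 1.008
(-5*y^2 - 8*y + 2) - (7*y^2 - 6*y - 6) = -12*y^2 - 2*y + 8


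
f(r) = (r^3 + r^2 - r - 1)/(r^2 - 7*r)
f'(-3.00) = 0.44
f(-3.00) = -0.53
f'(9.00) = -12.72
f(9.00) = 44.44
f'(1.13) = -0.70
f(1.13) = -0.09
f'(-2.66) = 0.39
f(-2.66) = -0.39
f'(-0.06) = -39.78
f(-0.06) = -2.21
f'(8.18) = -38.40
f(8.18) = 62.69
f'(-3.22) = 0.46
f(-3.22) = -0.63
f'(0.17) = -5.12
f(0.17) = 0.98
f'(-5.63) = 0.65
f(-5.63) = -2.00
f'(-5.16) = 0.62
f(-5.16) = -1.70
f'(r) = (7 - 2*r)*(r^3 + r^2 - r - 1)/(r^2 - 7*r)^2 + (3*r^2 + 2*r - 1)/(r^2 - 7*r)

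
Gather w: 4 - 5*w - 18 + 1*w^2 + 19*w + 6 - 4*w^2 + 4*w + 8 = -3*w^2 + 18*w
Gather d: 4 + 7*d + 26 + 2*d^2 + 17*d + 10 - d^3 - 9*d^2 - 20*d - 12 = -d^3 - 7*d^2 + 4*d + 28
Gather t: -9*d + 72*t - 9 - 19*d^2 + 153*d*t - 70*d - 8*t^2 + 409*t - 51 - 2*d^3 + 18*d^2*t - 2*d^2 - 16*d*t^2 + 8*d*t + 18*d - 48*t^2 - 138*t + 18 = -2*d^3 - 21*d^2 - 61*d + t^2*(-16*d - 56) + t*(18*d^2 + 161*d + 343) - 42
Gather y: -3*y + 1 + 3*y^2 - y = 3*y^2 - 4*y + 1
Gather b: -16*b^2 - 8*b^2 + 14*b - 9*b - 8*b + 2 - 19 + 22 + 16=-24*b^2 - 3*b + 21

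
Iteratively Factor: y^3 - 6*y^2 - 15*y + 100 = (y - 5)*(y^2 - y - 20) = (y - 5)*(y + 4)*(y - 5)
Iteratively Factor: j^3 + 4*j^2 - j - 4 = (j - 1)*(j^2 + 5*j + 4) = (j - 1)*(j + 1)*(j + 4)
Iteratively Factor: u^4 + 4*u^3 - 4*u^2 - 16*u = (u - 2)*(u^3 + 6*u^2 + 8*u) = u*(u - 2)*(u^2 + 6*u + 8) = u*(u - 2)*(u + 2)*(u + 4)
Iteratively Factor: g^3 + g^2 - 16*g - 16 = (g - 4)*(g^2 + 5*g + 4) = (g - 4)*(g + 4)*(g + 1)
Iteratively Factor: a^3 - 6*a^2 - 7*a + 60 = (a + 3)*(a^2 - 9*a + 20) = (a - 5)*(a + 3)*(a - 4)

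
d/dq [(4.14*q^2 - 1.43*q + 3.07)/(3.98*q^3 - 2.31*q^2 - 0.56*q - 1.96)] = (-16.4772*q^4 + 11.3828*q^3 - 42.2775*q^2 - 2.0454*q + 4.522)/(15.8404*q^6 - 18.3876*q^5 + 0.8785*q^4 - 13.0144*q^3 + 9.3688*q^2 + 2.1952*q + 3.8416)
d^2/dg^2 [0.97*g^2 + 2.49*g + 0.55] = 1.94000000000000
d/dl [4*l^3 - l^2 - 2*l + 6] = 12*l^2 - 2*l - 2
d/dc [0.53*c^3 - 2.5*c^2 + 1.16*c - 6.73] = 1.59*c^2 - 5.0*c + 1.16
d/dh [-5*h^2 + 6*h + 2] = 6 - 10*h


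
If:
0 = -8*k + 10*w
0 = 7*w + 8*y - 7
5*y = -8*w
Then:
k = -175/116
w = -35/29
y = 56/29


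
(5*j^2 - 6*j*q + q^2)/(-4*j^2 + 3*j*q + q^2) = (-5*j + q)/(4*j + q)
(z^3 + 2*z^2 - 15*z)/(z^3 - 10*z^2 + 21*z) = (z + 5)/(z - 7)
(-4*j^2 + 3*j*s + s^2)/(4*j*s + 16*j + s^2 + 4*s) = (-j + s)/(s + 4)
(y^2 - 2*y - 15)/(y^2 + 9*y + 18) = (y - 5)/(y + 6)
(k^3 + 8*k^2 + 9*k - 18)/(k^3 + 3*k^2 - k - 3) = (k + 6)/(k + 1)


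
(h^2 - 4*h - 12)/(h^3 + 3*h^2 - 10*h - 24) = (h - 6)/(h^2 + h - 12)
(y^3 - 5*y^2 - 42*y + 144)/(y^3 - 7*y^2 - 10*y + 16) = (y^2 + 3*y - 18)/(y^2 + y - 2)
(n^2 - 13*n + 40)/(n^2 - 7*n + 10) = (n - 8)/(n - 2)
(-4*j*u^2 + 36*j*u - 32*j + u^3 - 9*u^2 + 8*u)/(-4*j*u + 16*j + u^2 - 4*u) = (u^2 - 9*u + 8)/(u - 4)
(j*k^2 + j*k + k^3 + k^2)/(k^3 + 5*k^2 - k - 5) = k*(j + k)/(k^2 + 4*k - 5)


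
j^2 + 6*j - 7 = (j - 1)*(j + 7)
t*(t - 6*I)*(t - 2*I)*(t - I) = t^4 - 9*I*t^3 - 20*t^2 + 12*I*t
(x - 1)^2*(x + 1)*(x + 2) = x^4 + x^3 - 3*x^2 - x + 2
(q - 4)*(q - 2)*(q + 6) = q^3 - 28*q + 48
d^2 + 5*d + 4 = (d + 1)*(d + 4)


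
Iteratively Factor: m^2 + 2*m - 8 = (m - 2)*(m + 4)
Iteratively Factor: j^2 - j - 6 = (j + 2)*(j - 3)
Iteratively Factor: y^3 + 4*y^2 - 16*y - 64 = (y + 4)*(y^2 - 16) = (y + 4)^2*(y - 4)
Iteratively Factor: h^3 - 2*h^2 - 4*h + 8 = (h - 2)*(h^2 - 4) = (h - 2)*(h + 2)*(h - 2)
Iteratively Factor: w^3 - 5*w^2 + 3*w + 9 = (w + 1)*(w^2 - 6*w + 9) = (w - 3)*(w + 1)*(w - 3)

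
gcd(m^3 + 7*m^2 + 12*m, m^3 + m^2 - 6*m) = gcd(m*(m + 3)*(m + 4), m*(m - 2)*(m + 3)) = m^2 + 3*m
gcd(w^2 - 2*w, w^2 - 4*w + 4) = w - 2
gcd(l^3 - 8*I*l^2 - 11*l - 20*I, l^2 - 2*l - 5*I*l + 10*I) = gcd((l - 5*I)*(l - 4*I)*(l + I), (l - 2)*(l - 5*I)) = l - 5*I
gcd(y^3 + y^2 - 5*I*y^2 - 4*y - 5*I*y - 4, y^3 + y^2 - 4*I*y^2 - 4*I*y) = y^2 + y*(1 - 4*I) - 4*I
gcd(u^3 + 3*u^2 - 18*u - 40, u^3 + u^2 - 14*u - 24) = u^2 - 2*u - 8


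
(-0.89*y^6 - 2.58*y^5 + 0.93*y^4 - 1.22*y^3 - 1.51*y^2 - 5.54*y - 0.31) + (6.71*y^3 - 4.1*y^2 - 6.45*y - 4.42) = -0.89*y^6 - 2.58*y^5 + 0.93*y^4 + 5.49*y^3 - 5.61*y^2 - 11.99*y - 4.73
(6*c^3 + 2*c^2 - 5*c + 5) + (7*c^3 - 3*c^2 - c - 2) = 13*c^3 - c^2 - 6*c + 3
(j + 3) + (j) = 2*j + 3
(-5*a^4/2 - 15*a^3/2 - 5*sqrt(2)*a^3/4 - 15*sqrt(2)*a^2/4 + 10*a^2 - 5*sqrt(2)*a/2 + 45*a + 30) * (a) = -5*a^5/2 - 15*a^4/2 - 5*sqrt(2)*a^4/4 - 15*sqrt(2)*a^3/4 + 10*a^3 - 5*sqrt(2)*a^2/2 + 45*a^2 + 30*a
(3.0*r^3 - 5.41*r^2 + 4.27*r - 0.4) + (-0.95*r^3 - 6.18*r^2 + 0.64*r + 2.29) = 2.05*r^3 - 11.59*r^2 + 4.91*r + 1.89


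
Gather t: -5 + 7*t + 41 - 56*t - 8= 28 - 49*t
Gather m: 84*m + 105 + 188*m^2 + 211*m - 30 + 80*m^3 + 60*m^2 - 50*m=80*m^3 + 248*m^2 + 245*m + 75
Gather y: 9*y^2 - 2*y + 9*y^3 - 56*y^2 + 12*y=9*y^3 - 47*y^2 + 10*y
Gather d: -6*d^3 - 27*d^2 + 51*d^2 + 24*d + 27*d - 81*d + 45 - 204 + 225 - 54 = -6*d^3 + 24*d^2 - 30*d + 12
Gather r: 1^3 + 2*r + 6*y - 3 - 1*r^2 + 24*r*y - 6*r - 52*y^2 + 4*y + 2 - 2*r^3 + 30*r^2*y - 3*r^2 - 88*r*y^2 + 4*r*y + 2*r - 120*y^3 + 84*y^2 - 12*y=-2*r^3 + r^2*(30*y - 4) + r*(-88*y^2 + 28*y - 2) - 120*y^3 + 32*y^2 - 2*y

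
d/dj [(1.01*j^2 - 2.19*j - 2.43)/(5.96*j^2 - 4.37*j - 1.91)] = (8.6387*j^2 + 25.1074*j - 6.4362)/(35.5216*j^4 - 52.0904*j^3 - 3.6703*j^2 + 16.6934*j + 3.6481)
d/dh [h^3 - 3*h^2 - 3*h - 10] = 3*h^2 - 6*h - 3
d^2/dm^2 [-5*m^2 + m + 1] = -10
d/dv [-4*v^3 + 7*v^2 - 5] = 2*v*(7 - 6*v)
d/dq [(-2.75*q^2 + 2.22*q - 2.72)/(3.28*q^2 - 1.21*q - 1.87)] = (-3.9541*q^2 + 28.1282*q - 7.4426)/(10.7584*q^4 - 7.9376*q^3 - 10.8031*q^2 + 4.5254*q + 3.4969)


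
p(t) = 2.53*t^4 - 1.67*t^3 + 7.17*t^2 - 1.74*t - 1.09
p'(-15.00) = -35499.09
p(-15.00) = 135355.76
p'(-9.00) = -7914.09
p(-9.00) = 18412.10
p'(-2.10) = -147.67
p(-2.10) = 98.85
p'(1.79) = 65.92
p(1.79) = 35.16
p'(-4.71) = -1237.83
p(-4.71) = 1585.76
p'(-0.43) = -9.64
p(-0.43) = 1.20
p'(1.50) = 42.65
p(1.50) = 19.60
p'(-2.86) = -320.48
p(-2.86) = 270.87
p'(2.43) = 148.73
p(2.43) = 101.27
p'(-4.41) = -1030.37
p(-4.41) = 1246.17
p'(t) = 10.12*t^3 - 5.01*t^2 + 14.34*t - 1.74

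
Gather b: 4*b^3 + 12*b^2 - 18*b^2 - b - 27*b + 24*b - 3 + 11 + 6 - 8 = 4*b^3 - 6*b^2 - 4*b + 6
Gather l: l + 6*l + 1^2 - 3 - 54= 7*l - 56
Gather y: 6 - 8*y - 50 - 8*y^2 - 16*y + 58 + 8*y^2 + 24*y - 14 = 0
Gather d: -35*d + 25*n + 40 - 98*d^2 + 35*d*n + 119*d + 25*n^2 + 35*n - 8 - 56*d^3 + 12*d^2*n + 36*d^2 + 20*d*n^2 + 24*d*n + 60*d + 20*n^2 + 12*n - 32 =-56*d^3 + d^2*(12*n - 62) + d*(20*n^2 + 59*n + 144) + 45*n^2 + 72*n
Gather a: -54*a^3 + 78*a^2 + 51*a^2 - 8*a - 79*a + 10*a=-54*a^3 + 129*a^2 - 77*a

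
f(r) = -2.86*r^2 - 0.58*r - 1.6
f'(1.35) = -8.30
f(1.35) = -7.60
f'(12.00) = -69.22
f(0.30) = -2.03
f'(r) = -5.72*r - 0.58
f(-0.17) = -1.58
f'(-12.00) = 68.06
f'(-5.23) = 29.34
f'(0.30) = -2.30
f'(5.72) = -33.30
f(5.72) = -98.49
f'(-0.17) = 0.39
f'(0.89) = -5.67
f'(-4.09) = 22.81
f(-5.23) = -76.80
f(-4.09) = -47.07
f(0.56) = -2.82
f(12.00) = -420.40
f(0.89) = -4.38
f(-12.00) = -406.48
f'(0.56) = -3.78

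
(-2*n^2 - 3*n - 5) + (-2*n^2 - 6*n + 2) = -4*n^2 - 9*n - 3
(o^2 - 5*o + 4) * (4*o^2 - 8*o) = 4*o^4 - 28*o^3 + 56*o^2 - 32*o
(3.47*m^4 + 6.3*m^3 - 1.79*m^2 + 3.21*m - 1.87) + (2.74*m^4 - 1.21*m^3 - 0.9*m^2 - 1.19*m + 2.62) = 6.21*m^4 + 5.09*m^3 - 2.69*m^2 + 2.02*m + 0.75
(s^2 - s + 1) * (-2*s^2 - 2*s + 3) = -2*s^4 + 3*s^2 - 5*s + 3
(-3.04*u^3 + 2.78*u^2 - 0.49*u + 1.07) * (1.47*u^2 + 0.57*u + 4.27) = -4.4688*u^5 + 2.3538*u^4 - 12.1165*u^3 + 13.1642*u^2 - 1.4824*u + 4.5689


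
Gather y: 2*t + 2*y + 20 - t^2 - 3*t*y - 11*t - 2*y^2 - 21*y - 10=-t^2 - 9*t - 2*y^2 + y*(-3*t - 19) + 10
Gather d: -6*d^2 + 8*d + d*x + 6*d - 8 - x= -6*d^2 + d*(x + 14) - x - 8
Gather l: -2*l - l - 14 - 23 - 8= -3*l - 45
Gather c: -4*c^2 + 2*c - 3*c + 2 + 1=-4*c^2 - c + 3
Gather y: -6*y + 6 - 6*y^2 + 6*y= 6 - 6*y^2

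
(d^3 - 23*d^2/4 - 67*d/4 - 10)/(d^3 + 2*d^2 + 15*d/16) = 4*(d^2 - 7*d - 8)/(d*(4*d + 3))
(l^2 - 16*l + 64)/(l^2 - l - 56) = (l - 8)/(l + 7)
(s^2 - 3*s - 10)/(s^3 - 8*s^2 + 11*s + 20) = (s + 2)/(s^2 - 3*s - 4)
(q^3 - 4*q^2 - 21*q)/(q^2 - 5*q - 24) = q*(q - 7)/(q - 8)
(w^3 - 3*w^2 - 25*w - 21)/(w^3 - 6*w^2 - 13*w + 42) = (w + 1)/(w - 2)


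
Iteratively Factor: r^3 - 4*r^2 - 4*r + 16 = (r - 2)*(r^2 - 2*r - 8) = (r - 2)*(r + 2)*(r - 4)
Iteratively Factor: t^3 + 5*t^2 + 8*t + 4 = (t + 2)*(t^2 + 3*t + 2) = (t + 2)^2*(t + 1)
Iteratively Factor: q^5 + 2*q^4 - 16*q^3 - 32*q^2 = (q)*(q^4 + 2*q^3 - 16*q^2 - 32*q) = q*(q - 4)*(q^3 + 6*q^2 + 8*q) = q^2*(q - 4)*(q^2 + 6*q + 8) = q^2*(q - 4)*(q + 4)*(q + 2)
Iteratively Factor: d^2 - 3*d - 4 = (d - 4)*(d + 1)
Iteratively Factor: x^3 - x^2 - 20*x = (x - 5)*(x^2 + 4*x) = (x - 5)*(x + 4)*(x)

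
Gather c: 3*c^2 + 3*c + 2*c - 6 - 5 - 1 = 3*c^2 + 5*c - 12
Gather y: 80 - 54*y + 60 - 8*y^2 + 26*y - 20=-8*y^2 - 28*y + 120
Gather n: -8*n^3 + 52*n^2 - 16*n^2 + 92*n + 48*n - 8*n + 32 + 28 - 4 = -8*n^3 + 36*n^2 + 132*n + 56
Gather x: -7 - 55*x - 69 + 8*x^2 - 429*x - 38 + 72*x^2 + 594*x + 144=80*x^2 + 110*x + 30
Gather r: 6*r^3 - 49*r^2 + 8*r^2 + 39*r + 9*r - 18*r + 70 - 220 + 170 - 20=6*r^3 - 41*r^2 + 30*r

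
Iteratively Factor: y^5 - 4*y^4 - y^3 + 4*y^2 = (y)*(y^4 - 4*y^3 - y^2 + 4*y) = y*(y + 1)*(y^3 - 5*y^2 + 4*y) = y*(y - 1)*(y + 1)*(y^2 - 4*y) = y^2*(y - 1)*(y + 1)*(y - 4)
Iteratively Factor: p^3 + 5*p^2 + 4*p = (p + 4)*(p^2 + p) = (p + 1)*(p + 4)*(p)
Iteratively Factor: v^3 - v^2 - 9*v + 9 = (v + 3)*(v^2 - 4*v + 3) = (v - 3)*(v + 3)*(v - 1)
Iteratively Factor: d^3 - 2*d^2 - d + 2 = (d - 2)*(d^2 - 1) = (d - 2)*(d + 1)*(d - 1)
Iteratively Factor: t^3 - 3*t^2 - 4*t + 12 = (t - 3)*(t^2 - 4) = (t - 3)*(t + 2)*(t - 2)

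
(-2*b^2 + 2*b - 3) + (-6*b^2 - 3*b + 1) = -8*b^2 - b - 2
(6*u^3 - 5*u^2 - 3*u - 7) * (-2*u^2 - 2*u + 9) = -12*u^5 - 2*u^4 + 70*u^3 - 25*u^2 - 13*u - 63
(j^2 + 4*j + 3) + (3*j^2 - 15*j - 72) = 4*j^2 - 11*j - 69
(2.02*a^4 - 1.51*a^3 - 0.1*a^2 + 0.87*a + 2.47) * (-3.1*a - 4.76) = -6.262*a^5 - 4.9342*a^4 + 7.4976*a^3 - 2.221*a^2 - 11.7982*a - 11.7572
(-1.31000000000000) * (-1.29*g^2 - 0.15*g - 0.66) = 1.6899*g^2 + 0.1965*g + 0.8646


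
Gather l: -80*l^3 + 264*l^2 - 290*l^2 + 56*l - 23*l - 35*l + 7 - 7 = -80*l^3 - 26*l^2 - 2*l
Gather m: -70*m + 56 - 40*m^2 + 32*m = -40*m^2 - 38*m + 56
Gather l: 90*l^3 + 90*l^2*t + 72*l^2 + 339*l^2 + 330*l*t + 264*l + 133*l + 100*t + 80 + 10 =90*l^3 + l^2*(90*t + 411) + l*(330*t + 397) + 100*t + 90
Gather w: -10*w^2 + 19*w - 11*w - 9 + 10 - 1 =-10*w^2 + 8*w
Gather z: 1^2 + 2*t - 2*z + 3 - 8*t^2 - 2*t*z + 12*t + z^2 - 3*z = -8*t^2 + 14*t + z^2 + z*(-2*t - 5) + 4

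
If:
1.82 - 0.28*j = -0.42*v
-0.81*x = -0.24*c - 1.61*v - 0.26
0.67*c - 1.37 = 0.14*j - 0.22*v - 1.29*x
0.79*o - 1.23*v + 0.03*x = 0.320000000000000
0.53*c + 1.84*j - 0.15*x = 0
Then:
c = 26.30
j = -8.54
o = -14.76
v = -10.03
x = -11.81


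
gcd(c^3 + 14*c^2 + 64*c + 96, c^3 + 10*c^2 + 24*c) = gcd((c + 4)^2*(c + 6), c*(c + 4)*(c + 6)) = c^2 + 10*c + 24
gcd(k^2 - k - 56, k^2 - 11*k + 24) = k - 8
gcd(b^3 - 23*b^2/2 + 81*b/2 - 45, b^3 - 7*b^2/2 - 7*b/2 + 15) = b^2 - 11*b/2 + 15/2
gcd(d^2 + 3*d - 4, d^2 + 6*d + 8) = d + 4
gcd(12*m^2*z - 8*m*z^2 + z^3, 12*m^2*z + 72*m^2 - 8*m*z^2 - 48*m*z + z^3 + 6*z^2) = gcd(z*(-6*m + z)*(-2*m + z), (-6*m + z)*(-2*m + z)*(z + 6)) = 12*m^2 - 8*m*z + z^2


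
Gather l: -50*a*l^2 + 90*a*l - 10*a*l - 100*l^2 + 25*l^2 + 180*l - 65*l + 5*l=l^2*(-50*a - 75) + l*(80*a + 120)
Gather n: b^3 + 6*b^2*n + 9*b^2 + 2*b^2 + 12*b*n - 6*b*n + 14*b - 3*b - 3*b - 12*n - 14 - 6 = b^3 + 11*b^2 + 8*b + n*(6*b^2 + 6*b - 12) - 20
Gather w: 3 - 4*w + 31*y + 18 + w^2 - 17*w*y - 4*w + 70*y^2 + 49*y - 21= w^2 + w*(-17*y - 8) + 70*y^2 + 80*y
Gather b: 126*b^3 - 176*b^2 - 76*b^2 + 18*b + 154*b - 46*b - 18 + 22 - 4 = 126*b^3 - 252*b^2 + 126*b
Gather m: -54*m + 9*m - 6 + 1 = -45*m - 5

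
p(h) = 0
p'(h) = 0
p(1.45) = 0.00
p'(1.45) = 0.00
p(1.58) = 0.00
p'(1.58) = 0.00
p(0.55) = 0.00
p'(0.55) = 0.00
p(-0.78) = 0.00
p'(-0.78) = 0.00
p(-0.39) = 0.00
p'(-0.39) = 0.00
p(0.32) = 0.00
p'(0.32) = 0.00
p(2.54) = 0.00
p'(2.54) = 0.00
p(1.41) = 0.00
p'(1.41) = 0.00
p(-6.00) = 0.00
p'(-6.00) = 0.00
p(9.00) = 0.00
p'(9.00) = 0.00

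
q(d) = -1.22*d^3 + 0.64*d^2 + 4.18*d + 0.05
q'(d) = -3.66*d^2 + 1.28*d + 4.18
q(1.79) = 2.59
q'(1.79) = -5.26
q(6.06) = -222.62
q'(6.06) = -122.47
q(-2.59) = 14.71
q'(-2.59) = -23.69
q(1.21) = 3.88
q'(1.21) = 0.37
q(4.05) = -53.57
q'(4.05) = -50.67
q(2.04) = 0.88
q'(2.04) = -8.44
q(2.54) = -5.20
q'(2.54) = -16.18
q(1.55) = 3.52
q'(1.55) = -2.63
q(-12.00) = 2150.21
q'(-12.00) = -538.22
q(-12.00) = 2150.21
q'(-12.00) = -538.22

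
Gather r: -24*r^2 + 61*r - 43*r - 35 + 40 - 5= -24*r^2 + 18*r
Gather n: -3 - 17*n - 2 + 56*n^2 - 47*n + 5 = 56*n^2 - 64*n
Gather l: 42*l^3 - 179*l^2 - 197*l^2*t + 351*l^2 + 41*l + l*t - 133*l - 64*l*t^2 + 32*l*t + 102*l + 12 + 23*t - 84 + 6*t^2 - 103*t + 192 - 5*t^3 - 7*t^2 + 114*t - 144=42*l^3 + l^2*(172 - 197*t) + l*(-64*t^2 + 33*t + 10) - 5*t^3 - t^2 + 34*t - 24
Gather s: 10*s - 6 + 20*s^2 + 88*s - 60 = 20*s^2 + 98*s - 66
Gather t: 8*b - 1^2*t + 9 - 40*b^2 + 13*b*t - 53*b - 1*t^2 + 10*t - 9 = -40*b^2 - 45*b - t^2 + t*(13*b + 9)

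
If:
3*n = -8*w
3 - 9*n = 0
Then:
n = 1/3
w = -1/8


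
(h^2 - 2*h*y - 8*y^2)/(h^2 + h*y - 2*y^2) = (-h + 4*y)/(-h + y)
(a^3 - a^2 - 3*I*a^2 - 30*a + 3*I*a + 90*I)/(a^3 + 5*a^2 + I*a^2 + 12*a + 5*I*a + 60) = (a - 6)/(a + 4*I)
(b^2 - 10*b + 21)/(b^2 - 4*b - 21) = (b - 3)/(b + 3)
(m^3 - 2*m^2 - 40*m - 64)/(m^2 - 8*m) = m + 6 + 8/m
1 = 1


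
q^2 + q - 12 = (q - 3)*(q + 4)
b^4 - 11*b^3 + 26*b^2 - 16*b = b*(b - 8)*(b - 2)*(b - 1)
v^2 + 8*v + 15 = (v + 3)*(v + 5)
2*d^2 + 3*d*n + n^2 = (d + n)*(2*d + n)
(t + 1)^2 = t^2 + 2*t + 1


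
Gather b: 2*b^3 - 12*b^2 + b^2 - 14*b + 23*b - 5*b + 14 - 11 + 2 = 2*b^3 - 11*b^2 + 4*b + 5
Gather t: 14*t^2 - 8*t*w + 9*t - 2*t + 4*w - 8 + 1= 14*t^2 + t*(7 - 8*w) + 4*w - 7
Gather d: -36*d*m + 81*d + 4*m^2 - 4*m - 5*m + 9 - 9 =d*(81 - 36*m) + 4*m^2 - 9*m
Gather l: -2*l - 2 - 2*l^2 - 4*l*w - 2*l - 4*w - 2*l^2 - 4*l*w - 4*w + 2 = -4*l^2 + l*(-8*w - 4) - 8*w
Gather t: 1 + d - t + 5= d - t + 6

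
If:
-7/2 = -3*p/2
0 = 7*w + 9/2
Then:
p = 7/3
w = -9/14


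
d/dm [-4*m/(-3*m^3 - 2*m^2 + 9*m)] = -(24*m + 8)/(3*m^2 + 2*m - 9)^2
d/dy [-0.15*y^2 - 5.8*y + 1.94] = -0.3*y - 5.8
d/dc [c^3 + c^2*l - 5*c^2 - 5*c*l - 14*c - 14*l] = 3*c^2 + 2*c*l - 10*c - 5*l - 14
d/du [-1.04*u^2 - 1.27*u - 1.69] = -2.08*u - 1.27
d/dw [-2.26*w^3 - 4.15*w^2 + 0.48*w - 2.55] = -6.78*w^2 - 8.3*w + 0.48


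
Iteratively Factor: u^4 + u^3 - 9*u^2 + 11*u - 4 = (u - 1)*(u^3 + 2*u^2 - 7*u + 4) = (u - 1)*(u + 4)*(u^2 - 2*u + 1) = (u - 1)^2*(u + 4)*(u - 1)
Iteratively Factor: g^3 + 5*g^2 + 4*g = (g + 1)*(g^2 + 4*g) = g*(g + 1)*(g + 4)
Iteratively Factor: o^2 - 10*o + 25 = (o - 5)*(o - 5)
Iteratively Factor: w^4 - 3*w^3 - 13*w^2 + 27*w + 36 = (w - 3)*(w^3 - 13*w - 12) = (w - 3)*(w + 1)*(w^2 - w - 12) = (w - 4)*(w - 3)*(w + 1)*(w + 3)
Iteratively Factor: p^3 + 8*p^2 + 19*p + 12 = (p + 4)*(p^2 + 4*p + 3) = (p + 1)*(p + 4)*(p + 3)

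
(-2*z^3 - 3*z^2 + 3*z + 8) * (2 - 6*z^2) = 12*z^5 + 18*z^4 - 22*z^3 - 54*z^2 + 6*z + 16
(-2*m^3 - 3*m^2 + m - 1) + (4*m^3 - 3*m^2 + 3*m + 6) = 2*m^3 - 6*m^2 + 4*m + 5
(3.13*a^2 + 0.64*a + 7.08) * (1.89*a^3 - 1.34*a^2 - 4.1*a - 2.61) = 5.9157*a^5 - 2.9846*a^4 - 0.309399999999999*a^3 - 20.2805*a^2 - 30.6984*a - 18.4788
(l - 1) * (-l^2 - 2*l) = -l^3 - l^2 + 2*l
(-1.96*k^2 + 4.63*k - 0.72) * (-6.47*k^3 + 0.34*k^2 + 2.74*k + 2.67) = 12.6812*k^5 - 30.6225*k^4 + 0.8622*k^3 + 7.2082*k^2 + 10.3893*k - 1.9224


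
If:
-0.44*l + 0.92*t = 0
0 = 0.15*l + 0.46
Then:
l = -3.07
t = -1.47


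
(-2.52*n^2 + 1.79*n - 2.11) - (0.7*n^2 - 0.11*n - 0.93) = -3.22*n^2 + 1.9*n - 1.18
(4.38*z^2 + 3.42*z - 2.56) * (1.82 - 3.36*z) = -14.7168*z^3 - 3.5196*z^2 + 14.826*z - 4.6592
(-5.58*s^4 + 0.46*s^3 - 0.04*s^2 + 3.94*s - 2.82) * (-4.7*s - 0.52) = 26.226*s^5 + 0.7396*s^4 - 0.0512*s^3 - 18.4972*s^2 + 11.2052*s + 1.4664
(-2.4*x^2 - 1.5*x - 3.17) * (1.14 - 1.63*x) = 3.912*x^3 - 0.291*x^2 + 3.4571*x - 3.6138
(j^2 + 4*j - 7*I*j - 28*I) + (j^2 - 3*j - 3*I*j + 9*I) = 2*j^2 + j - 10*I*j - 19*I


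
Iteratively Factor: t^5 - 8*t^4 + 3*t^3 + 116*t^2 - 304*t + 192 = (t + 4)*(t^4 - 12*t^3 + 51*t^2 - 88*t + 48) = (t - 1)*(t + 4)*(t^3 - 11*t^2 + 40*t - 48) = (t - 3)*(t - 1)*(t + 4)*(t^2 - 8*t + 16) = (t - 4)*(t - 3)*(t - 1)*(t + 4)*(t - 4)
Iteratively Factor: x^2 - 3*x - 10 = (x + 2)*(x - 5)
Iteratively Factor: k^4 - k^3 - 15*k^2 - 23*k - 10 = (k + 2)*(k^3 - 3*k^2 - 9*k - 5) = (k + 1)*(k + 2)*(k^2 - 4*k - 5) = (k + 1)^2*(k + 2)*(k - 5)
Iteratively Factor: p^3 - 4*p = (p - 2)*(p^2 + 2*p) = (p - 2)*(p + 2)*(p)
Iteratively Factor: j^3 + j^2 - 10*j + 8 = (j - 1)*(j^2 + 2*j - 8) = (j - 1)*(j + 4)*(j - 2)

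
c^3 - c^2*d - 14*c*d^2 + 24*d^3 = (c - 3*d)*(c - 2*d)*(c + 4*d)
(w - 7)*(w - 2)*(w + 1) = w^3 - 8*w^2 + 5*w + 14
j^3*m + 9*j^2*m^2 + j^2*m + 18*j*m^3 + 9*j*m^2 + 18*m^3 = (j + 3*m)*(j + 6*m)*(j*m + m)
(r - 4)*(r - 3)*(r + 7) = r^3 - 37*r + 84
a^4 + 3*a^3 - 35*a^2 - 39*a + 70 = (a - 5)*(a - 1)*(a + 2)*(a + 7)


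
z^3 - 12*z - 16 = (z - 4)*(z + 2)^2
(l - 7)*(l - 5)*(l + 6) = l^3 - 6*l^2 - 37*l + 210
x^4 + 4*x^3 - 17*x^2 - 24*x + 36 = (x - 3)*(x - 1)*(x + 2)*(x + 6)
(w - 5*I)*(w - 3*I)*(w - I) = w^3 - 9*I*w^2 - 23*w + 15*I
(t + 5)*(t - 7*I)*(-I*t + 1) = -I*t^3 - 6*t^2 - 5*I*t^2 - 30*t - 7*I*t - 35*I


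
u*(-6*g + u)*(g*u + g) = -6*g^2*u^2 - 6*g^2*u + g*u^3 + g*u^2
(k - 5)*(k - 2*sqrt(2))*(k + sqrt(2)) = k^3 - 5*k^2 - sqrt(2)*k^2 - 4*k + 5*sqrt(2)*k + 20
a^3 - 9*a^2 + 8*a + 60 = (a - 6)*(a - 5)*(a + 2)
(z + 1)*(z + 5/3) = z^2 + 8*z/3 + 5/3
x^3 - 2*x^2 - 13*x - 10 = (x - 5)*(x + 1)*(x + 2)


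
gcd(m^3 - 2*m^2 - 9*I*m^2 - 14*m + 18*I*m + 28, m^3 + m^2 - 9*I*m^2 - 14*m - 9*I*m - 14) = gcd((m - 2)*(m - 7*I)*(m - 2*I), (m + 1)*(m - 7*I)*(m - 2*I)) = m^2 - 9*I*m - 14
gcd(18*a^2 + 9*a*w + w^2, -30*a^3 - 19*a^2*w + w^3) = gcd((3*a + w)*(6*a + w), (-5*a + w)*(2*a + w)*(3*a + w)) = 3*a + w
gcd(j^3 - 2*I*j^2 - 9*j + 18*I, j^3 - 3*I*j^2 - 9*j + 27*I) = j^2 - 9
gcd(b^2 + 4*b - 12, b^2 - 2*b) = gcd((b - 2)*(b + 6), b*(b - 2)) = b - 2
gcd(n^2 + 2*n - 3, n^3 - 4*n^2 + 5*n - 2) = n - 1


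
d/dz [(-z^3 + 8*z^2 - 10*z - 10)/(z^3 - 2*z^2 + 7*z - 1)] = (-6*z^4 + 6*z^3 + 69*z^2 - 56*z + 80)/(z^6 - 4*z^5 + 18*z^4 - 30*z^3 + 53*z^2 - 14*z + 1)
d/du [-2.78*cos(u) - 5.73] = 2.78*sin(u)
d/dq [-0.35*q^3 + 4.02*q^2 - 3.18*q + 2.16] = -1.05*q^2 + 8.04*q - 3.18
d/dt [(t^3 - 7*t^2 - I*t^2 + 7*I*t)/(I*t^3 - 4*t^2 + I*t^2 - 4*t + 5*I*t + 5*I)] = (t^2*(5 - 8*I) + 10*t - 35)/(t^4 + t^3*(2 + 10*I) + t^2*(-24 + 20*I) + t*(-50 + 10*I) - 25)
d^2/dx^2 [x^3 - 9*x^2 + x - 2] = 6*x - 18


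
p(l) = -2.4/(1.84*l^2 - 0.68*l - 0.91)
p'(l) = -2.4*(0.68 - 3.68*l)/(1.84*l^2 - 0.68*l - 0.91)^2 = (8.832*l - 1.632)/(-1.84*l^2 + 0.68*l + 0.91)^2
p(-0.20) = 3.43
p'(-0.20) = -6.93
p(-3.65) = -0.09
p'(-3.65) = -0.05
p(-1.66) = -0.45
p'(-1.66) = -0.58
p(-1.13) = -1.09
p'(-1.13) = -2.38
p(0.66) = 4.31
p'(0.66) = 13.51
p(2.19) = -0.37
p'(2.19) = 0.43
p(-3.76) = -0.09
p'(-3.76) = -0.05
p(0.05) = 2.55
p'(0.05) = -1.35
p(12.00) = -0.01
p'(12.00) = 0.00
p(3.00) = -0.18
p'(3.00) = 0.13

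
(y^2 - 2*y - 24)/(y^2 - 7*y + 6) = (y + 4)/(y - 1)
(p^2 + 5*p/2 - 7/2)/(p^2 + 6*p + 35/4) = 2*(p - 1)/(2*p + 5)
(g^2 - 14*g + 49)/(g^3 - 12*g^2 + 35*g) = (g - 7)/(g*(g - 5))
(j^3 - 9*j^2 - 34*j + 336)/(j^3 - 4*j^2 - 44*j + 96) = (j - 7)/(j - 2)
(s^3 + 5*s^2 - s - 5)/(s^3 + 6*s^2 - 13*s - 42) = (s^3 + 5*s^2 - s - 5)/(s^3 + 6*s^2 - 13*s - 42)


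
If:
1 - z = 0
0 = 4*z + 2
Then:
No Solution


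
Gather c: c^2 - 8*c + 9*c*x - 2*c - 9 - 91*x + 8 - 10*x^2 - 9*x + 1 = c^2 + c*(9*x - 10) - 10*x^2 - 100*x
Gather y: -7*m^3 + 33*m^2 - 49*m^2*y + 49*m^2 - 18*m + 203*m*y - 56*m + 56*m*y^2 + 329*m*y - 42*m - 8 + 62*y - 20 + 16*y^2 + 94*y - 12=-7*m^3 + 82*m^2 - 116*m + y^2*(56*m + 16) + y*(-49*m^2 + 532*m + 156) - 40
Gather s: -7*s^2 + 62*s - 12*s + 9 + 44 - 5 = -7*s^2 + 50*s + 48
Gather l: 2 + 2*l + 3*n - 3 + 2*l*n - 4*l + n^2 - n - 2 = l*(2*n - 2) + n^2 + 2*n - 3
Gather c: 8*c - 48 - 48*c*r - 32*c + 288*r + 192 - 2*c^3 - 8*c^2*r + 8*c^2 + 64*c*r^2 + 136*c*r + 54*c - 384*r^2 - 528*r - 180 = -2*c^3 + c^2*(8 - 8*r) + c*(64*r^2 + 88*r + 30) - 384*r^2 - 240*r - 36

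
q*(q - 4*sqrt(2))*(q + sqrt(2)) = q^3 - 3*sqrt(2)*q^2 - 8*q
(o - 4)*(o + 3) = o^2 - o - 12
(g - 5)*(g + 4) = g^2 - g - 20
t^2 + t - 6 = (t - 2)*(t + 3)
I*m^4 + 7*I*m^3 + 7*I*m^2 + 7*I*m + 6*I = (m + 6)*(m - I)*(m + I)*(I*m + I)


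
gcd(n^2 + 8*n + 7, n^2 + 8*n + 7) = n^2 + 8*n + 7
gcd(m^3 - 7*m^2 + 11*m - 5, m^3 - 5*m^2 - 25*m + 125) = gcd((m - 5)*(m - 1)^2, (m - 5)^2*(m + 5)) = m - 5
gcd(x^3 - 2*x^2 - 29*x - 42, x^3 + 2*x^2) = x + 2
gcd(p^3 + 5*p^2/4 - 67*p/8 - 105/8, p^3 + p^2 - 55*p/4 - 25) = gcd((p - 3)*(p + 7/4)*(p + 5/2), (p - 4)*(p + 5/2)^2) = p + 5/2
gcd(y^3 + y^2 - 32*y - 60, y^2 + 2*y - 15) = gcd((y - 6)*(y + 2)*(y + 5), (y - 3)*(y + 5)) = y + 5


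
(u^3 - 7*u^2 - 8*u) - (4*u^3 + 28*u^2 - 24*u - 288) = -3*u^3 - 35*u^2 + 16*u + 288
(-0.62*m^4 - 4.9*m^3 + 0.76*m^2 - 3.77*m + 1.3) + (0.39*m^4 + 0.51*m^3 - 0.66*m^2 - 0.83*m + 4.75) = -0.23*m^4 - 4.39*m^3 + 0.1*m^2 - 4.6*m + 6.05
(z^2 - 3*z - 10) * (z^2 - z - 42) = z^4 - 4*z^3 - 49*z^2 + 136*z + 420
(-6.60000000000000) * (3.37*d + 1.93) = -22.242*d - 12.738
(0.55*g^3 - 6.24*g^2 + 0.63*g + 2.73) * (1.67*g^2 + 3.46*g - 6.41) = 0.9185*g^5 - 8.5178*g^4 - 24.0638*g^3 + 46.7373*g^2 + 5.4075*g - 17.4993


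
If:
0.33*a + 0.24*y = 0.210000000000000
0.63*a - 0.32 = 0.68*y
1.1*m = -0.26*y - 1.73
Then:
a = 0.58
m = -1.59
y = 0.07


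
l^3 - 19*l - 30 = (l - 5)*(l + 2)*(l + 3)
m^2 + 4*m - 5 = (m - 1)*(m + 5)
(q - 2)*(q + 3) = q^2 + q - 6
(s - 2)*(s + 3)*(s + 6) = s^3 + 7*s^2 - 36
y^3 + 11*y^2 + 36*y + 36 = (y + 2)*(y + 3)*(y + 6)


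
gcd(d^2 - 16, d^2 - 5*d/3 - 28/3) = d - 4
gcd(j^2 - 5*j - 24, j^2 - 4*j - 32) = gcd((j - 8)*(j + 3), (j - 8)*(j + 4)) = j - 8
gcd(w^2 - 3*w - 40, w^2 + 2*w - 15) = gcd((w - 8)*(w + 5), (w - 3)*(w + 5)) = w + 5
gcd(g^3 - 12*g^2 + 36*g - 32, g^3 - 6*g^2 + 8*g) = g - 2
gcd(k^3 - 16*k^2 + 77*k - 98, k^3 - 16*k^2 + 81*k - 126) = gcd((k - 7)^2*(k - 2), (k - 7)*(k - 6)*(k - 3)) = k - 7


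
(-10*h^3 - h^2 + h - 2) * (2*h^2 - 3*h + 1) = -20*h^5 + 28*h^4 - 5*h^3 - 8*h^2 + 7*h - 2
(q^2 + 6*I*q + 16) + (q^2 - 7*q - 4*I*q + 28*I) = 2*q^2 - 7*q + 2*I*q + 16 + 28*I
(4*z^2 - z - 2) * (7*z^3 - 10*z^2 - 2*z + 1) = 28*z^5 - 47*z^4 - 12*z^3 + 26*z^2 + 3*z - 2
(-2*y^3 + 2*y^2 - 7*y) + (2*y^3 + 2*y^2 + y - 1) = 4*y^2 - 6*y - 1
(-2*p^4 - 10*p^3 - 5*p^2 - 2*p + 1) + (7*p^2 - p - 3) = -2*p^4 - 10*p^3 + 2*p^2 - 3*p - 2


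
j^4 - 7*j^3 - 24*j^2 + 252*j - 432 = (j - 6)*(j - 4)*(j - 3)*(j + 6)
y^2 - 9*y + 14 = (y - 7)*(y - 2)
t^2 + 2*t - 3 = (t - 1)*(t + 3)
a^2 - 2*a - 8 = (a - 4)*(a + 2)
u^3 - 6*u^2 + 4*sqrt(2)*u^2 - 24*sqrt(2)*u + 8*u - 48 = (u - 6)*(u + 2*sqrt(2))^2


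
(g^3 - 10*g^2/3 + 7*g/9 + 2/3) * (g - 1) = g^4 - 13*g^3/3 + 37*g^2/9 - g/9 - 2/3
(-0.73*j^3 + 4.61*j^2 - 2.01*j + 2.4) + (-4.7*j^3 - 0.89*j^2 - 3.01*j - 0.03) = -5.43*j^3 + 3.72*j^2 - 5.02*j + 2.37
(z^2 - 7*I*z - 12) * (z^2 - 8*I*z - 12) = z^4 - 15*I*z^3 - 80*z^2 + 180*I*z + 144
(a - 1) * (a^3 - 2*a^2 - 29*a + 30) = a^4 - 3*a^3 - 27*a^2 + 59*a - 30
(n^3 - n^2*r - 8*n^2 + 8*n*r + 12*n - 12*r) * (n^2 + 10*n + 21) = n^5 - n^4*r + 2*n^4 - 2*n^3*r - 47*n^3 + 47*n^2*r - 48*n^2 + 48*n*r + 252*n - 252*r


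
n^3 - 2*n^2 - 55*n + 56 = (n - 8)*(n - 1)*(n + 7)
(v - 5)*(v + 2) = v^2 - 3*v - 10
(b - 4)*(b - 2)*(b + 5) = b^3 - b^2 - 22*b + 40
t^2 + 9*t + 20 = (t + 4)*(t + 5)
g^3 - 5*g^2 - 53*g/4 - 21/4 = (g - 7)*(g + 1/2)*(g + 3/2)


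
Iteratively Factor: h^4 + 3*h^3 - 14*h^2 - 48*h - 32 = (h - 4)*(h^3 + 7*h^2 + 14*h + 8) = (h - 4)*(h + 1)*(h^2 + 6*h + 8) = (h - 4)*(h + 1)*(h + 4)*(h + 2)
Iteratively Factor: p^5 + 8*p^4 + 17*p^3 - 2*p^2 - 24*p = (p + 3)*(p^4 + 5*p^3 + 2*p^2 - 8*p) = p*(p + 3)*(p^3 + 5*p^2 + 2*p - 8) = p*(p - 1)*(p + 3)*(p^2 + 6*p + 8) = p*(p - 1)*(p + 2)*(p + 3)*(p + 4)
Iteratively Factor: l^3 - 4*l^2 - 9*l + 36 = (l - 3)*(l^2 - l - 12) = (l - 4)*(l - 3)*(l + 3)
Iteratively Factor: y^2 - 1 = (y + 1)*(y - 1)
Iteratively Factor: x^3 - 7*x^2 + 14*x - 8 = (x - 1)*(x^2 - 6*x + 8) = (x - 2)*(x - 1)*(x - 4)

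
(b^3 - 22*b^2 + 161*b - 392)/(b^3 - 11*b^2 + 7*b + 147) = (b - 8)/(b + 3)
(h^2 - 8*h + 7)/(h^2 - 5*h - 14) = (h - 1)/(h + 2)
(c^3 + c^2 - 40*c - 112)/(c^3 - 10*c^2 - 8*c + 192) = (c^2 - 3*c - 28)/(c^2 - 14*c + 48)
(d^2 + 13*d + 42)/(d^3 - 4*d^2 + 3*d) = (d^2 + 13*d + 42)/(d*(d^2 - 4*d + 3))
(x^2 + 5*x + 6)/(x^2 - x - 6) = (x + 3)/(x - 3)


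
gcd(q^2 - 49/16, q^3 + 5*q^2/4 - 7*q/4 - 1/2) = 1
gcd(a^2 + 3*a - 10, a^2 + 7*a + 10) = a + 5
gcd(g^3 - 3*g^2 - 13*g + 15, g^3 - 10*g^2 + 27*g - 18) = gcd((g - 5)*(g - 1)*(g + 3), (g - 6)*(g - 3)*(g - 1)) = g - 1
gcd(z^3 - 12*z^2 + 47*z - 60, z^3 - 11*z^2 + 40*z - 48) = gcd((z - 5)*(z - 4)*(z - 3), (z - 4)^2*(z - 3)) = z^2 - 7*z + 12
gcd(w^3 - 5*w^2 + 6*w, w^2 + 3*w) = w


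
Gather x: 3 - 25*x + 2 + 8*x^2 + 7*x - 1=8*x^2 - 18*x + 4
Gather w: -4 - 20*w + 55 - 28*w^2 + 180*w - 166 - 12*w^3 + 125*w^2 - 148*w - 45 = -12*w^3 + 97*w^2 + 12*w - 160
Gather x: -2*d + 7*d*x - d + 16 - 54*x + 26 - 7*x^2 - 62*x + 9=-3*d - 7*x^2 + x*(7*d - 116) + 51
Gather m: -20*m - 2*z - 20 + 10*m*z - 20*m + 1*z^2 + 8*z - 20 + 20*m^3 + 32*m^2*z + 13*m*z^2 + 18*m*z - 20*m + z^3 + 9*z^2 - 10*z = 20*m^3 + 32*m^2*z + m*(13*z^2 + 28*z - 60) + z^3 + 10*z^2 - 4*z - 40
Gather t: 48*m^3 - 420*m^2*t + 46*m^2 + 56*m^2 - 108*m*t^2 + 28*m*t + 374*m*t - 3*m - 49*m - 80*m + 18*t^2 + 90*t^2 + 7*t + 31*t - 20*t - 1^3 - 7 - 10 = 48*m^3 + 102*m^2 - 132*m + t^2*(108 - 108*m) + t*(-420*m^2 + 402*m + 18) - 18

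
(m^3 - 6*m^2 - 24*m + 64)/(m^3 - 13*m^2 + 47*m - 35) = (m^3 - 6*m^2 - 24*m + 64)/(m^3 - 13*m^2 + 47*m - 35)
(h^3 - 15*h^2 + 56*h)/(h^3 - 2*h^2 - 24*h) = (-h^2 + 15*h - 56)/(-h^2 + 2*h + 24)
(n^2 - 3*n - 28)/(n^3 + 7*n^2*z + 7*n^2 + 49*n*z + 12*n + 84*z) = (n - 7)/(n^2 + 7*n*z + 3*n + 21*z)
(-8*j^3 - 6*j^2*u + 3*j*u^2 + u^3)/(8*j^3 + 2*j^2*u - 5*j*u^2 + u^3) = (4*j + u)/(-4*j + u)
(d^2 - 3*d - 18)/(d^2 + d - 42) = (d + 3)/(d + 7)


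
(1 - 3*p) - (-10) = 11 - 3*p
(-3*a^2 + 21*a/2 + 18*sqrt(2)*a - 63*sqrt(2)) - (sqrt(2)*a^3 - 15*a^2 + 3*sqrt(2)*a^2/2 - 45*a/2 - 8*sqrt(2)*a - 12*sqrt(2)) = -sqrt(2)*a^3 - 3*sqrt(2)*a^2/2 + 12*a^2 + 33*a + 26*sqrt(2)*a - 51*sqrt(2)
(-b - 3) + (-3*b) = -4*b - 3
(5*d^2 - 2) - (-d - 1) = 5*d^2 + d - 1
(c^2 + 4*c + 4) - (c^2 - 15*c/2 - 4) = 23*c/2 + 8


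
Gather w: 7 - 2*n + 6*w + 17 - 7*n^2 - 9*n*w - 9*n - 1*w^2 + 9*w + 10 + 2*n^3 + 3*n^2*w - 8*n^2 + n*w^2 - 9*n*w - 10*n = 2*n^3 - 15*n^2 - 21*n + w^2*(n - 1) + w*(3*n^2 - 18*n + 15) + 34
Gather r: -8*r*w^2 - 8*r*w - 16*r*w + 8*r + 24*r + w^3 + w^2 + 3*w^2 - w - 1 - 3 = r*(-8*w^2 - 24*w + 32) + w^3 + 4*w^2 - w - 4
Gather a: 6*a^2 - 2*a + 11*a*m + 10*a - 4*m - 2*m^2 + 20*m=6*a^2 + a*(11*m + 8) - 2*m^2 + 16*m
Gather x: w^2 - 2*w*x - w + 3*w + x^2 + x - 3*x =w^2 + 2*w + x^2 + x*(-2*w - 2)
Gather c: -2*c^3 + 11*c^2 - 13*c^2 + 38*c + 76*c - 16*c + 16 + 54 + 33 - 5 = -2*c^3 - 2*c^2 + 98*c + 98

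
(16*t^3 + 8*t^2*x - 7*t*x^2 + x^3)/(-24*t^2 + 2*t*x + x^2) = (-4*t^2 - 3*t*x + x^2)/(6*t + x)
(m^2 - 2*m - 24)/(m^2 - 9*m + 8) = (m^2 - 2*m - 24)/(m^2 - 9*m + 8)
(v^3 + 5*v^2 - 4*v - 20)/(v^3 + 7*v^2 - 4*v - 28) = (v + 5)/(v + 7)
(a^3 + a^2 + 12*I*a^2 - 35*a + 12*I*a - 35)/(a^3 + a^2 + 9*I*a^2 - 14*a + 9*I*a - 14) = (a + 5*I)/(a + 2*I)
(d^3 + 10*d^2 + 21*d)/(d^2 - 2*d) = (d^2 + 10*d + 21)/(d - 2)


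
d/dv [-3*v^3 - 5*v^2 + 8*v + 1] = -9*v^2 - 10*v + 8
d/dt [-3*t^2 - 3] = -6*t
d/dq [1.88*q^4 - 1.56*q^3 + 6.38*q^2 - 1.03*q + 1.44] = 7.52*q^3 - 4.68*q^2 + 12.76*q - 1.03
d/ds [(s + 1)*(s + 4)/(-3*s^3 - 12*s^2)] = (s + 2)/(3*s^3)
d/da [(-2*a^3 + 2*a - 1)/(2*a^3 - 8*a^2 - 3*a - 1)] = (16*a^4 + 4*a^3 + 28*a^2 - 16*a - 5)/(4*a^6 - 32*a^5 + 52*a^4 + 44*a^3 + 25*a^2 + 6*a + 1)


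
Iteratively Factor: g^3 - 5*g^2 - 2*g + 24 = (g - 3)*(g^2 - 2*g - 8) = (g - 4)*(g - 3)*(g + 2)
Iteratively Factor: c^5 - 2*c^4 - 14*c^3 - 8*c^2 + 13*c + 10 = (c + 1)*(c^4 - 3*c^3 - 11*c^2 + 3*c + 10) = (c - 5)*(c + 1)*(c^3 + 2*c^2 - c - 2) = (c - 5)*(c + 1)^2*(c^2 + c - 2) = (c - 5)*(c + 1)^2*(c + 2)*(c - 1)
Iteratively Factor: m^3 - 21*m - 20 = (m + 1)*(m^2 - m - 20) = (m - 5)*(m + 1)*(m + 4)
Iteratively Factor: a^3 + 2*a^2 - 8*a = (a + 4)*(a^2 - 2*a) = (a - 2)*(a + 4)*(a)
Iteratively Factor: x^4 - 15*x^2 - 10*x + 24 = (x - 4)*(x^3 + 4*x^2 + x - 6) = (x - 4)*(x + 2)*(x^2 + 2*x - 3) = (x - 4)*(x - 1)*(x + 2)*(x + 3)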